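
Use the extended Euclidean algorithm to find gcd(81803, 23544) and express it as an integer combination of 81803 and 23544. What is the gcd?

Apply Euclid's algorithm to 81803 and 23544:
81803 = 3×23544 + 11171
23544 = 2×11171 + 1202
11171 = 9×1202 + 353
1202 = 3×353 + 143
353 = 2×143 + 67
143 = 2×67 + 9
67 = 7×9 + 4
9 = 2×4 + 1
4 = 4×1 + 0
gcd(81803, 23544) = 1.
Express as a combination:
1 = 9 − 2·4
1 = −2·67 + 15·9
1 = 15·143 − 32·67
1 = −32·353 + 79·143
1 = 79·1202 − 269·353
1 = −269·11171 + 2500·1202
1 = 2500·23544 − 5269·11171
1 = −5269·81803 + 18307·23544
So 1 = (-5269)·81803 + (18307)·23544.

1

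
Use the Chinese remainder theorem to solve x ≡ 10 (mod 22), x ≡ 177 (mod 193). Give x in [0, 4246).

1528

Write x = 10 + 22·k. Then 22·k ≡ 177 − 10 ≡ 167 (mod 193).
Need 22⁻¹ mod 193. Extended Euclid on (193, 22):
193 = 8*22 + 17
22 = 1*17 + 5
17 = 3*5 + 2
5 = 2*2 + 1
2 = 2*1 + 0
Back-substitute:
1 = 5 − 2·2
1 = −2·17 + 7·5
1 = 7·22 − 9·17
1 = −9·193 + 79·22
22⁻¹ ≡ 79 (mod 193), so k ≡ 79·167 ≡ 69 (mod 193).
x = 10 + 22·69 = 1528.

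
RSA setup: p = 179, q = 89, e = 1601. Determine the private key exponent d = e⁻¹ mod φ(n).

φ(n) = (p−1)(q−1) = 178·88 = 15664.
Need d with 1601·d ≡ 1 (mod 15664). Apply the extended Euclidean algorithm:
15664 = 9·1601 + 1255
1601 = 1·1255 + 346
1255 = 3·346 + 217
346 = 1·217 + 129
217 = 1·129 + 88
129 = 1·88 + 41
88 = 2·41 + 6
41 = 6·6 + 5
6 = 1·5 + 1
5 = 5·1 + 0
Back-substitute:
1 = 6 − 5
1 = −41 + 7·6
1 = 7·88 − 15·41
1 = −15·129 + 22·88
1 = 22·217 − 37·129
1 = −37·346 + 59·217
1 = 59·1255 − 214·346
1 = −214·1601 + 273·1255
1 = 273·15664 − 2671·1601
So 1601·(-2671) ≡ 1 (mod 15664), hence d ≡ -2671 ≡ 12993 (mod 15664).

12993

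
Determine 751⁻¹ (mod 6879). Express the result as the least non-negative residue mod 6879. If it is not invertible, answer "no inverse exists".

1777

Extended Euclidean algorithm:
6879 = 9×751 + 120
751 = 6×120 + 31
120 = 3×31 + 27
31 = 1×27 + 4
27 = 6×4 + 3
4 = 1×3 + 1
3 = 3×1 + 0
Since gcd(751, 6879) = 1, back-substitute to write 1 as a combination:
1 = 4 − 3
1 = −27 + 7·4
1 = 7·31 − 8·27
1 = −8·120 + 31·31
1 = 31·751 − 194·120
1 = −194·6879 + 1777·751
So 751·1777 ≡ 1 (mod 6879).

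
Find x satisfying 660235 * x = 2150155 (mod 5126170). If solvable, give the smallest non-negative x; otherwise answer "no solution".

406721

First find gcd(660235, 5126170):
5126170 = 7*660235 + 504525
660235 = 1*504525 + 155710
504525 = 3*155710 + 37395
155710 = 4*37395 + 6130
37395 = 6*6130 + 615
6130 = 9*615 + 595
615 = 1*595 + 20
595 = 29*20 + 15
20 = 1*15 + 5
15 = 3*5 + 0
gcd = 5 and 5 | 2150155, so solutions exist. Divide through by 5: 132047x ≡ 430031 (mod 1025234).
Now find 132047⁻¹ mod 1025234:
1025234 = 7×132047 + 100905
132047 = 1×100905 + 31142
100905 = 3×31142 + 7479
31142 = 4×7479 + 1226
7479 = 6×1226 + 123
1226 = 9×123 + 119
123 = 1×119 + 4
119 = 29×4 + 3
4 = 1×3 + 1
3 = 3×1 + 0
Back-substitute:
1 = 4 − 3
1 = −119 + 30·4
1 = 30·123 − 31·119
1 = −31·1226 + 309·123
1 = 309·7479 − 1885·1226
1 = −1885·31142 + 7849·7479
1 = 7849·100905 − 25432·31142
1 = −25432·132047 + 33281·100905
1 = 33281·1025234 − 258399·132047
So 132047·(-258399) ≡ 1 (mod 1025234), i.e. 132047⁻¹ ≡ 766835.
Then x ≡ 766835·430031 ≡ 406721 (mod 1025234); the smallest non-negative solution is x = 406721.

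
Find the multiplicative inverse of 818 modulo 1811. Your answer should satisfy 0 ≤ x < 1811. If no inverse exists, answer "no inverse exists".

Apply the Euclidean algorithm to 1811 and 818:
1811 = 2·818 + 175
818 = 4·175 + 118
175 = 1·118 + 57
118 = 2·57 + 4
57 = 14·4 + 1
4 = 4·1 + 0
Since gcd(818, 1811) = 1, back-substitute to write 1 as a combination:
1 = 57 − 14·4
1 = −14·118 + 29·57
1 = 29·175 − 43·118
1 = −43·818 + 201·175
1 = 201·1811 − 445·818
Thus 818·(-445) ≡ 1 (mod 1811); reducing, -445 mod 1811 = 1366.

1366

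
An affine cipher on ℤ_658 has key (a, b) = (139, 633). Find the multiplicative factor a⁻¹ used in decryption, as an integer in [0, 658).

Apply the Euclidean algorithm to 658 and 139:
658 = 4*139 + 102
139 = 1*102 + 37
102 = 2*37 + 28
37 = 1*28 + 9
28 = 3*9 + 1
9 = 9*1 + 0
gcd = 1, so the inverse exists. Back-substitute:
1 = 28 − 3·9
1 = −3·37 + 4·28
1 = 4·102 − 11·37
1 = −11·139 + 15·102
1 = 15·658 − 71·139
So 139·(-71) ≡ 1 (mod 658), and -71 ≡ 587 (mod 658).

587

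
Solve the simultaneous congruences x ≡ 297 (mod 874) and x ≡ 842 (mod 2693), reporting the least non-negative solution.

Write x = 297 + 874·k. Then 874·k ≡ 842 − 297 ≡ 545 (mod 2693).
Need 874⁻¹ mod 2693. Extended Euclid on (2693, 874):
2693 = 3*874 + 71
874 = 12*71 + 22
71 = 3*22 + 5
22 = 4*5 + 2
5 = 2*2 + 1
2 = 2*1 + 0
Back-substitute:
1 = 5 − 2·2
1 = −2·22 + 9·5
1 = 9·71 − 29·22
1 = −29·874 + 357·71
1 = 357·2693 − 1100·874
874⁻¹ ≡ 1593 (mod 2693), so k ≡ 1593·545 ≡ 1039 (mod 2693).
x = 297 + 874·1039 = 908383.

908383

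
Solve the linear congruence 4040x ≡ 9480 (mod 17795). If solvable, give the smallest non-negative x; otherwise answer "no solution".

First find gcd(4040, 17795):
17795 = 4×4040 + 1635
4040 = 2×1635 + 770
1635 = 2×770 + 95
770 = 8×95 + 10
95 = 9×10 + 5
10 = 2×5 + 0
gcd = 5 and 5 | 9480, so solutions exist. Divide through by 5: 808x ≡ 1896 (mod 3559).
Now find 808⁻¹ mod 3559:
3559 = 4·808 + 327
808 = 2·327 + 154
327 = 2·154 + 19
154 = 8·19 + 2
19 = 9·2 + 1
2 = 2·1 + 0
Back-substitute:
1 = 19 − 9·2
1 = −9·154 + 73·19
1 = 73·327 − 155·154
1 = −155·808 + 383·327
1 = 383·3559 − 1687·808
So 808·(-1687) ≡ 1 (mod 3559), i.e. 808⁻¹ ≡ 1872.
Then x ≡ 1872·1896 ≡ 989 (mod 3559); the smallest non-negative solution is x = 989.

989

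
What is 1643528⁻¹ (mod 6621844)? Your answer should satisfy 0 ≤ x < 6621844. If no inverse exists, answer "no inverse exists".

no inverse exists

Euclidean algorithm on 6621844, 1643528:
6621844 = 4*1643528 + 47732
1643528 = 34*47732 + 20640
47732 = 2*20640 + 6452
20640 = 3*6452 + 1284
6452 = 5*1284 + 32
1284 = 40*32 + 4
32 = 8*4 + 0
The gcd is 4, not 1, hence no inverse exists.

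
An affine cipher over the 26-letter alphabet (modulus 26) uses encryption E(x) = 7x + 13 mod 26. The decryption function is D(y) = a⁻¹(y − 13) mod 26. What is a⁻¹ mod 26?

Extended Euclidean algorithm:
26 = 3·7 + 5
7 = 1·5 + 2
5 = 2·2 + 1
2 = 2·1 + 0
gcd = 1, so the inverse exists. Back-substitute:
1 = 5 − 2·2
1 = −2·7 + 3·5
1 = 3·26 − 11·7
Hence 7⁻¹ ≡ -11 ≡ 15 (mod 26).

15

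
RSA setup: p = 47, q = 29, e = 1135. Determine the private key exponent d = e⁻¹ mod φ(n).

463

φ(n) = (p−1)(q−1) = 46·28 = 1288.
Need d with 1135·d ≡ 1 (mod 1288). Apply the extended Euclidean algorithm:
1288 = 1*1135 + 153
1135 = 7*153 + 64
153 = 2*64 + 25
64 = 2*25 + 14
25 = 1*14 + 11
14 = 1*11 + 3
11 = 3*3 + 2
3 = 1*2 + 1
2 = 2*1 + 0
Back-substitute:
1 = 3 − 2
1 = −11 + 4·3
1 = 4·14 − 5·11
1 = −5·25 + 9·14
1 = 9·64 − 23·25
1 = −23·153 + 55·64
1 = 55·1135 − 408·153
1 = −408·1288 + 463·1135
So 1135·463 ≡ 1 (mod 1288), hence d = 463.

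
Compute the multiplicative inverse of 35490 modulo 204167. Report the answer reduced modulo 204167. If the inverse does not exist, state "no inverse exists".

Extended Euclidean algorithm:
204167 = 5·35490 + 26717
35490 = 1·26717 + 8773
26717 = 3·8773 + 398
8773 = 22·398 + 17
398 = 23·17 + 7
17 = 2·7 + 3
7 = 2·3 + 1
3 = 3·1 + 0
gcd = 1, so the inverse exists. Back-substitute:
1 = 7 − 2·3
1 = −2·17 + 5·7
1 = 5·398 − 117·17
1 = −117·8773 + 2579·398
1 = 2579·26717 − 7854·8773
1 = −7854·35490 + 10433·26717
1 = 10433·204167 − 60019·35490
Thus 35490·(-60019) ≡ 1 (mod 204167); reducing, -60019 mod 204167 = 144148.

144148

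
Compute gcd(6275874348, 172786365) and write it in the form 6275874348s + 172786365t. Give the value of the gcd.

9

Euclidean algorithm:
6275874348 = 36×172786365 + 55565208
172786365 = 3×55565208 + 6090741
55565208 = 9×6090741 + 748539
6090741 = 8×748539 + 102429
748539 = 7×102429 + 31536
102429 = 3×31536 + 7821
31536 = 4×7821 + 252
7821 = 31×252 + 9
252 = 28×9 + 0
gcd(6275874348, 172786365) = 9.
Back-substituting:
9 = 7821 − 31·252
9 = −31·31536 + 125·7821
9 = 125·102429 − 406·31536
9 = −406·748539 + 2967·102429
9 = 2967·6090741 − 24142·748539
9 = −24142·55565208 + 220245·6090741
9 = 220245·172786365 − 684877·55565208
9 = −684877·6275874348 + 24875817·172786365
So 9 = (-684877)·6275874348 + (24875817)·172786365.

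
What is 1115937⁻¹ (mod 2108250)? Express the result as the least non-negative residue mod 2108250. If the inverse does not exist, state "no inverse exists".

Euclidean algorithm on 2108250, 1115937:
2108250 = 1×1115937 + 992313
1115937 = 1×992313 + 123624
992313 = 8×123624 + 3321
123624 = 37×3321 + 747
3321 = 4×747 + 333
747 = 2×333 + 81
333 = 4×81 + 9
81 = 9×9 + 0
gcd(1115937, 2108250) = 9 ≠ 1, so 1115937 has no multiplicative inverse modulo 2108250.

no inverse exists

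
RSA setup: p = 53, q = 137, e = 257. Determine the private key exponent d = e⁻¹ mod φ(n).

φ(n) = (p−1)(q−1) = 52·136 = 7072.
Need d with 257·d ≡ 1 (mod 7072). Apply the extended Euclidean algorithm:
7072 = 27*257 + 133
257 = 1*133 + 124
133 = 1*124 + 9
124 = 13*9 + 7
9 = 1*7 + 2
7 = 3*2 + 1
2 = 2*1 + 0
Back-substitute:
1 = 7 − 3·2
1 = −3·9 + 4·7
1 = 4·124 − 55·9
1 = −55·133 + 59·124
1 = 59·257 − 114·133
1 = −114·7072 + 3137·257
So 257·3137 ≡ 1 (mod 7072), hence d = 3137.

3137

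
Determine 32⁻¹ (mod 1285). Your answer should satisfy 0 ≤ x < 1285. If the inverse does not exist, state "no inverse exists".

763

Apply the Euclidean algorithm to 1285 and 32:
1285 = 40*32 + 5
32 = 6*5 + 2
5 = 2*2 + 1
2 = 2*1 + 0
Since gcd(32, 1285) = 1, back-substitute to write 1 as a combination:
1 = 5 − 2·2
1 = −2·32 + 13·5
1 = 13·1285 − 522·32
So 32·(-522) ≡ 1 (mod 1285), and -522 ≡ 763 (mod 1285).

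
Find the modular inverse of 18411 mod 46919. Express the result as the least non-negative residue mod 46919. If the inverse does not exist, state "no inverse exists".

2342

Extended Euclidean algorithm:
46919 = 2·18411 + 10097
18411 = 1·10097 + 8314
10097 = 1·8314 + 1783
8314 = 4·1783 + 1182
1783 = 1·1182 + 601
1182 = 1·601 + 581
601 = 1·581 + 20
581 = 29·20 + 1
20 = 20·1 + 0
The gcd is 1. Working backward:
1 = 581 − 29·20
1 = −29·601 + 30·581
1 = 30·1182 − 59·601
1 = −59·1783 + 89·1182
1 = 89·8314 − 415·1783
1 = −415·10097 + 504·8314
1 = 504·18411 − 919·10097
1 = −919·46919 + 2342·18411
So 18411·2342 ≡ 1 (mod 46919).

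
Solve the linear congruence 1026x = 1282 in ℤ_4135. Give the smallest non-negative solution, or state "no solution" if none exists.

1702

First find gcd(1026, 4135):
4135 = 4·1026 + 31
1026 = 33·31 + 3
31 = 10·3 + 1
3 = 3·1 + 0
gcd = 1, so a unique solution mod 4135 exists.
Back-substitute for the Bézout coefficients:
1 = 31 − 10·3
1 = −10·1026 + 331·31
1 = 331·4135 − 1334·1026
So 1026·(-1334) ≡ 1 (mod 4135), giving 1026⁻¹ ≡ 2801.
x ≡ 1026⁻¹·1282 ≡ 2801·1282 ≡ 1702 (mod 4135).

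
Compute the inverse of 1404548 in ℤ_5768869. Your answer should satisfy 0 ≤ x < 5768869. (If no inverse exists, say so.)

gcd(5768869, 1404548) by repeated division:
5768869 = 4·1404548 + 150677
1404548 = 9·150677 + 48455
150677 = 3·48455 + 5312
48455 = 9·5312 + 647
5312 = 8·647 + 136
647 = 4·136 + 103
136 = 1·103 + 33
103 = 3·33 + 4
33 = 8·4 + 1
4 = 4·1 + 0
Since gcd(1404548, 5768869) = 1, back-substitute to write 1 as a combination:
1 = 33 − 8·4
1 = −8·103 + 25·33
1 = 25·136 − 33·103
1 = −33·647 + 157·136
1 = 157·5312 − 1289·647
1 = −1289·48455 + 11758·5312
1 = 11758·150677 − 36563·48455
1 = −36563·1404548 + 340825·150677
1 = 340825·5768869 − 1399863·1404548
Hence 1404548⁻¹ ≡ -1399863 ≡ 4369006 (mod 5768869).

4369006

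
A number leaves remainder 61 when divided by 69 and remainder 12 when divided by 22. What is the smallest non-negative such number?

Write x = 61 + 69·k. Then 69·k ≡ 12 − 61 ≡ 17 (mod 22).
Need 69⁻¹ mod 22. Extended Euclid on (22, 3):
22 = 7*3 + 1
3 = 3*1 + 0
Back-substitute:
1 = 22 − 7·3
69⁻¹ ≡ 15 (mod 22), so k ≡ 15·17 ≡ 13 (mod 22).
x = 61 + 69·13 = 958.

958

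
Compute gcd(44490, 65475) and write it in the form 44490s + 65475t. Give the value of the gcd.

Euclidean algorithm:
65475 = 1*44490 + 20985
44490 = 2*20985 + 2520
20985 = 8*2520 + 825
2520 = 3*825 + 45
825 = 18*45 + 15
45 = 3*15 + 0
gcd(44490, 65475) = 15.
Working backward:
15 = 825 − 18·45
15 = −18·2520 + 55·825
15 = 55·20985 − 458·2520
15 = −458·44490 + 971·20985
15 = 971·65475 − 1429·44490
So 15 = (971)·65475 + (-1429)·44490.

15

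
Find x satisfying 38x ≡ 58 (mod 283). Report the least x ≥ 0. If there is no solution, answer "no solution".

76

First find gcd(38, 283):
283 = 7*38 + 17
38 = 2*17 + 4
17 = 4*4 + 1
4 = 4*1 + 0
gcd = 1, so a unique solution mod 283 exists.
Back-substitute for the Bézout coefficients:
1 = 17 − 4·4
1 = −4·38 + 9·17
1 = 9·283 − 67·38
So 38·(-67) ≡ 1 (mod 283), giving 38⁻¹ ≡ 216.
x ≡ 38⁻¹·58 ≡ 216·58 ≡ 76 (mod 283).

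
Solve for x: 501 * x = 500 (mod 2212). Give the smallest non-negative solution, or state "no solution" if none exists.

1224

First find gcd(501, 2212):
2212 = 4*501 + 208
501 = 2*208 + 85
208 = 2*85 + 38
85 = 2*38 + 9
38 = 4*9 + 2
9 = 4*2 + 1
2 = 2*1 + 0
gcd = 1, so a unique solution mod 2212 exists.
Back-substitute for the Bézout coefficients:
1 = 9 − 4·2
1 = −4·38 + 17·9
1 = 17·85 − 38·38
1 = −38·208 + 93·85
1 = 93·501 − 224·208
1 = −224·2212 + 989·501
So 501·(989) ≡ 1 (mod 2212), giving 501⁻¹ ≡ 989.
x ≡ 501⁻¹·500 ≡ 989·500 ≡ 1224 (mod 2212).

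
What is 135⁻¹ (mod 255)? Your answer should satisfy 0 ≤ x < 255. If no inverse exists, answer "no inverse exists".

no inverse exists

Compute gcd(135, 255):
255 = 1×135 + 120
135 = 1×120 + 15
120 = 8×15 + 0
gcd(135, 255) = 15 ≠ 1, so 135 has no multiplicative inverse modulo 255.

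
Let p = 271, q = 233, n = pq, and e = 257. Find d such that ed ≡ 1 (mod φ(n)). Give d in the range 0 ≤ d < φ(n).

54353

φ(n) = (p−1)(q−1) = 270·232 = 62640.
Need d with 257·d ≡ 1 (mod 62640). Apply the extended Euclidean algorithm:
62640 = 243·257 + 189
257 = 1·189 + 68
189 = 2·68 + 53
68 = 1·53 + 15
53 = 3·15 + 8
15 = 1·8 + 7
8 = 1·7 + 1
7 = 7·1 + 0
Back-substitute:
1 = 8 − 7
1 = −15 + 2·8
1 = 2·53 − 7·15
1 = −7·68 + 9·53
1 = 9·189 − 25·68
1 = −25·257 + 34·189
1 = 34·62640 − 8287·257
So 257·(-8287) ≡ 1 (mod 62640), hence d ≡ -8287 ≡ 54353 (mod 62640).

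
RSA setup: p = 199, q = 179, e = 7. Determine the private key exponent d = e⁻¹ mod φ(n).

φ(n) = (p−1)(q−1) = 198·178 = 35244.
Need d with 7·d ≡ 1 (mod 35244). Apply the extended Euclidean algorithm:
35244 = 5034*7 + 6
7 = 1*6 + 1
6 = 6*1 + 0
Back-substitute:
1 = 7 − 6
1 = −35244 + 5035·7
So 7·5035 ≡ 1 (mod 35244), hence d = 5035.

5035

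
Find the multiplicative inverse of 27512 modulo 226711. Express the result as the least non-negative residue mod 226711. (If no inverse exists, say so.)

66591

Extended Euclidean algorithm:
226711 = 8·27512 + 6615
27512 = 4·6615 + 1052
6615 = 6·1052 + 303
1052 = 3·303 + 143
303 = 2·143 + 17
143 = 8·17 + 7
17 = 2·7 + 3
7 = 2·3 + 1
3 = 3·1 + 0
The gcd is 1. Working backward:
1 = 7 − 2·3
1 = −2·17 + 5·7
1 = 5·143 − 42·17
1 = −42·303 + 89·143
1 = 89·1052 − 309·303
1 = −309·6615 + 1943·1052
1 = 1943·27512 − 8081·6615
1 = −8081·226711 + 66591·27512
So 27512·66591 ≡ 1 (mod 226711).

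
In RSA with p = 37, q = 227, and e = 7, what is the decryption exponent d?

φ(n) = (p−1)(q−1) = 36·226 = 8136.
Need d with 7·d ≡ 1 (mod 8136). Apply the extended Euclidean algorithm:
8136 = 1162×7 + 2
7 = 3×2 + 1
2 = 2×1 + 0
Back-substitute:
1 = 7 − 3·2
1 = −3·8136 + 3487·7
So 7·3487 ≡ 1 (mod 8136), hence d = 3487.

3487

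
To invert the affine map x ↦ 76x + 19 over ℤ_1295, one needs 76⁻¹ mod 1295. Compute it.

Apply the Euclidean algorithm to 1295 and 76:
1295 = 17·76 + 3
76 = 25·3 + 1
3 = 3·1 + 0
gcd = 1, so the inverse exists. Back-substitute:
1 = 76 − 25·3
1 = −25·1295 + 426·76
So 76·426 ≡ 1 (mod 1295).

426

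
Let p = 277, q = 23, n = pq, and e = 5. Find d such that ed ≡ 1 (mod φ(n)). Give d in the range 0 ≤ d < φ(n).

2429

φ(n) = (p−1)(q−1) = 276·22 = 6072.
Need d with 5·d ≡ 1 (mod 6072). Apply the extended Euclidean algorithm:
6072 = 1214*5 + 2
5 = 2*2 + 1
2 = 2*1 + 0
Back-substitute:
1 = 5 − 2·2
1 = −2·6072 + 2429·5
So 5·2429 ≡ 1 (mod 6072), hence d = 2429.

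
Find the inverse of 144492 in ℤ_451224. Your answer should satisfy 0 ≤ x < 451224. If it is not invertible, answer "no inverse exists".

no inverse exists

Compute gcd(144492, 451224):
451224 = 3·144492 + 17748
144492 = 8·17748 + 2508
17748 = 7·2508 + 192
2508 = 13·192 + 12
192 = 16·12 + 0
Since gcd = 12 > 1, 144492 is not a unit mod 451224.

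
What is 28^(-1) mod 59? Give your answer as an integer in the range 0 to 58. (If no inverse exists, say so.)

Apply the Euclidean algorithm to 59 and 28:
59 = 2·28 + 3
28 = 9·3 + 1
3 = 3·1 + 0
Since gcd(28, 59) = 1, back-substitute to write 1 as a combination:
1 = 28 − 9·3
1 = −9·59 + 19·28
So 28·19 ≡ 1 (mod 59).

19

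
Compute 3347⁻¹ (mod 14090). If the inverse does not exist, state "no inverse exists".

6483

Apply the Euclidean algorithm to 14090 and 3347:
14090 = 4·3347 + 702
3347 = 4·702 + 539
702 = 1·539 + 163
539 = 3·163 + 50
163 = 3·50 + 13
50 = 3·13 + 11
13 = 1·11 + 2
11 = 5·2 + 1
2 = 2·1 + 0
Since gcd(3347, 14090) = 1, back-substitute to write 1 as a combination:
1 = 11 − 5·2
1 = −5·13 + 6·11
1 = 6·50 − 23·13
1 = −23·163 + 75·50
1 = 75·539 − 248·163
1 = −248·702 + 323·539
1 = 323·3347 − 1540·702
1 = −1540·14090 + 6483·3347
So 3347·6483 ≡ 1 (mod 14090).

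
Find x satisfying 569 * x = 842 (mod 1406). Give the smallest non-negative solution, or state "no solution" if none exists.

298

First find gcd(569, 1406):
1406 = 2*569 + 268
569 = 2*268 + 33
268 = 8*33 + 4
33 = 8*4 + 1
4 = 4*1 + 0
gcd = 1, so a unique solution mod 1406 exists.
Back-substitute for the Bézout coefficients:
1 = 33 − 8·4
1 = −8·268 + 65·33
1 = 65·569 − 138·268
1 = −138·1406 + 341·569
So 569·(341) ≡ 1 (mod 1406), giving 569⁻¹ ≡ 341.
x ≡ 569⁻¹·842 ≡ 341·842 ≡ 298 (mod 1406).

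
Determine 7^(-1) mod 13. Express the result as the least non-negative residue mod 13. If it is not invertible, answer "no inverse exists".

Run Euclid on (13, 7):
13 = 1·7 + 6
7 = 1·6 + 1
6 = 6·1 + 0
Since gcd(7, 13) = 1, back-substitute to write 1 as a combination:
1 = 7 − 6
1 = −13 + 2·7
So 7·2 ≡ 1 (mod 13).

2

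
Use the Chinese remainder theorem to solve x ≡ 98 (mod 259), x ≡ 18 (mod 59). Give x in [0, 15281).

9163

Write x = 98 + 259·k. Then 259·k ≡ 18 − 98 ≡ 38 (mod 59).
Need 259⁻¹ mod 59. Extended Euclid on (59, 23):
59 = 2×23 + 13
23 = 1×13 + 10
13 = 1×10 + 3
10 = 3×3 + 1
3 = 3×1 + 0
Back-substitute:
1 = 10 − 3·3
1 = −3·13 + 4·10
1 = 4·23 − 7·13
1 = −7·59 + 18·23
259⁻¹ ≡ 18 (mod 59), so k ≡ 18·38 ≡ 35 (mod 59).
x = 98 + 259·35 = 9163.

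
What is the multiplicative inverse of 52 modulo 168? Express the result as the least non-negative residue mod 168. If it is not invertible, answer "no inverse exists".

no inverse exists

Compute gcd(52, 168):
168 = 3*52 + 12
52 = 4*12 + 4
12 = 3*4 + 0
Since gcd = 4 > 1, 52 is not a unit mod 168.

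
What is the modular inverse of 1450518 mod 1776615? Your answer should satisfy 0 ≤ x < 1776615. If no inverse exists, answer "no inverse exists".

Euclidean algorithm on 1776615, 1450518:
1776615 = 1*1450518 + 326097
1450518 = 4*326097 + 146130
326097 = 2*146130 + 33837
146130 = 4*33837 + 10782
33837 = 3*10782 + 1491
10782 = 7*1491 + 345
1491 = 4*345 + 111
345 = 3*111 + 12
111 = 9*12 + 3
12 = 4*3 + 0
The gcd is 3, not 1, hence no inverse exists.

no inverse exists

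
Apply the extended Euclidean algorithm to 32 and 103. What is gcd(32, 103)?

1

Euclidean algorithm:
103 = 3×32 + 7
32 = 4×7 + 4
7 = 1×4 + 3
4 = 1×3 + 1
3 = 3×1 + 0
gcd(32, 103) = 1.
Back-substituting:
1 = 4 − 3
1 = −7 + 2·4
1 = 2·32 − 9·7
1 = −9·103 + 29·32
So 1 = (-9)·103 + (29)·32.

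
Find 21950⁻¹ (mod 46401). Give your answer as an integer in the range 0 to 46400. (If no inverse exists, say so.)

Extended Euclidean algorithm:
46401 = 2*21950 + 2501
21950 = 8*2501 + 1942
2501 = 1*1942 + 559
1942 = 3*559 + 265
559 = 2*265 + 29
265 = 9*29 + 4
29 = 7*4 + 1
4 = 4*1 + 0
Since gcd(21950, 46401) = 1, back-substitute to write 1 as a combination:
1 = 29 − 7·4
1 = −7·265 + 64·29
1 = 64·559 − 135·265
1 = −135·1942 + 469·559
1 = 469·2501 − 604·1942
1 = −604·21950 + 5301·2501
1 = 5301·46401 − 11206·21950
So 21950·(-11206) ≡ 1 (mod 46401), and -11206 ≡ 35195 (mod 46401).

35195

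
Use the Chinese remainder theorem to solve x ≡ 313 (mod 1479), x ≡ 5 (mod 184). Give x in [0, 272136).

207373

Write x = 313 + 1479·k. Then 1479·k ≡ 5 − 313 ≡ 60 (mod 184).
Need 1479⁻¹ mod 184. Extended Euclid on (184, 7):
184 = 26×7 + 2
7 = 3×2 + 1
2 = 2×1 + 0
Back-substitute:
1 = 7 − 3·2
1 = −3·184 + 79·7
1479⁻¹ ≡ 79 (mod 184), so k ≡ 79·60 ≡ 140 (mod 184).
x = 313 + 1479·140 = 207373.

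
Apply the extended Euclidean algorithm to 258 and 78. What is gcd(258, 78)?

6

Euclidean algorithm:
258 = 3·78 + 24
78 = 3·24 + 6
24 = 4·6 + 0
gcd(258, 78) = 6.
Working backward:
6 = 78 − 3·24
6 = −3·258 + 10·78
So 6 = (-3)·258 + (10)·78.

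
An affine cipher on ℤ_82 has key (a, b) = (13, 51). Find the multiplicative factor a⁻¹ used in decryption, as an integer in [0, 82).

19

Extended Euclidean algorithm:
82 = 6·13 + 4
13 = 3·4 + 1
4 = 4·1 + 0
Since gcd(13, 82) = 1, back-substitute to write 1 as a combination:
1 = 13 − 3·4
1 = −3·82 + 19·13
So 13·19 ≡ 1 (mod 82).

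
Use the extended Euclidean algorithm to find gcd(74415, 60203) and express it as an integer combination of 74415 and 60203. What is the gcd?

Apply Euclid's algorithm to 74415 and 60203:
74415 = 1×60203 + 14212
60203 = 4×14212 + 3355
14212 = 4×3355 + 792
3355 = 4×792 + 187
792 = 4×187 + 44
187 = 4×44 + 11
44 = 4×11 + 0
gcd(74415, 60203) = 11.
Express as a combination:
11 = 187 − 4·44
11 = −4·792 + 17·187
11 = 17·3355 − 72·792
11 = −72·14212 + 305·3355
11 = 305·60203 − 1292·14212
11 = −1292·74415 + 1597·60203
So 11 = (-1292)·74415 + (1597)·60203.

11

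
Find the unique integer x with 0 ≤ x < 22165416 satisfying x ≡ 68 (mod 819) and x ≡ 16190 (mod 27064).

Write x = 68 + 819·k. Then 819·k ≡ 16190 − 68 ≡ 16122 (mod 27064).
Need 819⁻¹ mod 27064. Extended Euclid on (27064, 819):
27064 = 33*819 + 37
819 = 22*37 + 5
37 = 7*5 + 2
5 = 2*2 + 1
2 = 2*1 + 0
Back-substitute:
1 = 5 − 2·2
1 = −2·37 + 15·5
1 = 15·819 − 332·37
1 = −332·27064 + 10971·819
819⁻¹ ≡ 10971 (mod 27064), so k ≡ 10971·16122 ≡ 11222 (mod 27064).
x = 68 + 819·11222 = 9190886.

9190886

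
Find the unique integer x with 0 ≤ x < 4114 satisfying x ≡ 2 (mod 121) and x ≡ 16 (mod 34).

2906

Write x = 2 + 121·k. Then 121·k ≡ 16 − 2 ≡ 14 (mod 34).
Need 121⁻¹ mod 34. Extended Euclid on (34, 19):
34 = 1*19 + 15
19 = 1*15 + 4
15 = 3*4 + 3
4 = 1*3 + 1
3 = 3*1 + 0
Back-substitute:
1 = 4 − 3
1 = −15 + 4·4
1 = 4·19 − 5·15
1 = −5·34 + 9·19
121⁻¹ ≡ 9 (mod 34), so k ≡ 9·14 ≡ 24 (mod 34).
x = 2 + 121·24 = 2906.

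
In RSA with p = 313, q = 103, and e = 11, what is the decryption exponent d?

28931

φ(n) = (p−1)(q−1) = 312·102 = 31824.
Need d with 11·d ≡ 1 (mod 31824). Apply the extended Euclidean algorithm:
31824 = 2893*11 + 1
11 = 11*1 + 0
Back-substitute:
1 = 31824 − 2893·11
So 11·(-2893) ≡ 1 (mod 31824), hence d ≡ -2893 ≡ 28931 (mod 31824).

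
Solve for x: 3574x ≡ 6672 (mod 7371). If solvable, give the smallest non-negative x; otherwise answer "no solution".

7212

First find gcd(3574, 7371):
7371 = 2·3574 + 223
3574 = 16·223 + 6
223 = 37·6 + 1
6 = 6·1 + 0
gcd = 1, so a unique solution mod 7371 exists.
Back-substitute for the Bézout coefficients:
1 = 223 − 37·6
1 = −37·3574 + 593·223
1 = 593·7371 − 1223·3574
So 3574·(-1223) ≡ 1 (mod 7371), giving 3574⁻¹ ≡ 6148.
x ≡ 3574⁻¹·6672 ≡ 6148·6672 ≡ 7212 (mod 7371).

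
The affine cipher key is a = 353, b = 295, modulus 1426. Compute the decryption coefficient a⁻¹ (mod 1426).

509

Run Euclid on (1426, 353):
1426 = 4×353 + 14
353 = 25×14 + 3
14 = 4×3 + 2
3 = 1×2 + 1
2 = 2×1 + 0
The gcd is 1. Working backward:
1 = 3 − 2
1 = −14 + 5·3
1 = 5·353 − 126·14
1 = −126·1426 + 509·353
So 353·509 ≡ 1 (mod 1426).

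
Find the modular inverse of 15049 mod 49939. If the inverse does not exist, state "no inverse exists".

Run Euclid on (49939, 15049):
49939 = 3×15049 + 4792
15049 = 3×4792 + 673
4792 = 7×673 + 81
673 = 8×81 + 25
81 = 3×25 + 6
25 = 4×6 + 1
6 = 6×1 + 0
Since gcd(15049, 49939) = 1, back-substitute to write 1 as a combination:
1 = 25 − 4·6
1 = −4·81 + 13·25
1 = 13·673 − 108·81
1 = −108·4792 + 769·673
1 = 769·15049 − 2415·4792
1 = −2415·49939 + 8014·15049
So 15049·8014 ≡ 1 (mod 49939).

8014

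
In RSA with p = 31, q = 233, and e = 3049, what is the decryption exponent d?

φ(n) = (p−1)(q−1) = 30·232 = 6960.
Need d with 3049·d ≡ 1 (mod 6960). Apply the extended Euclidean algorithm:
6960 = 2*3049 + 862
3049 = 3*862 + 463
862 = 1*463 + 399
463 = 1*399 + 64
399 = 6*64 + 15
64 = 4*15 + 4
15 = 3*4 + 3
4 = 1*3 + 1
3 = 3*1 + 0
Back-substitute:
1 = 4 − 3
1 = −15 + 4·4
1 = 4·64 − 17·15
1 = −17·399 + 106·64
1 = 106·463 − 123·399
1 = −123·862 + 229·463
1 = 229·3049 − 810·862
1 = −810·6960 + 1849·3049
So 3049·1849 ≡ 1 (mod 6960), hence d = 1849.

1849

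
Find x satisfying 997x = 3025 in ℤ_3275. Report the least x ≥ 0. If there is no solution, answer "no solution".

First find gcd(997, 3275):
3275 = 3*997 + 284
997 = 3*284 + 145
284 = 1*145 + 139
145 = 1*139 + 6
139 = 23*6 + 1
6 = 6*1 + 0
gcd = 1, so a unique solution mod 3275 exists.
Back-substitute for the Bézout coefficients:
1 = 139 − 23·6
1 = −23·145 + 24·139
1 = 24·284 − 47·145
1 = −47·997 + 165·284
1 = 165·3275 − 542·997
So 997·(-542) ≡ 1 (mod 3275), giving 997⁻¹ ≡ 2733.
x ≡ 997⁻¹·3025 ≡ 2733·3025 ≡ 1225 (mod 3275).

1225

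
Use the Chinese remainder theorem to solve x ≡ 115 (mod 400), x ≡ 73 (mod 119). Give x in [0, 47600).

Write x = 115 + 400·k. Then 400·k ≡ 73 − 115 ≡ 77 (mod 119).
Need 400⁻¹ mod 119. Extended Euclid on (119, 43):
119 = 2·43 + 33
43 = 1·33 + 10
33 = 3·10 + 3
10 = 3·3 + 1
3 = 3·1 + 0
Back-substitute:
1 = 10 − 3·3
1 = −3·33 + 10·10
1 = 10·43 − 13·33
1 = −13·119 + 36·43
400⁻¹ ≡ 36 (mod 119), so k ≡ 36·77 ≡ 35 (mod 119).
x = 115 + 400·35 = 14115.

14115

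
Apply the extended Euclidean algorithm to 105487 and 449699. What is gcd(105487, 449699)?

Euclidean algorithm:
449699 = 4·105487 + 27751
105487 = 3·27751 + 22234
27751 = 1·22234 + 5517
22234 = 4·5517 + 166
5517 = 33·166 + 39
166 = 4·39 + 10
39 = 3·10 + 9
10 = 1·9 + 1
9 = 9·1 + 0
gcd(105487, 449699) = 1.
Express as a combination:
1 = 10 − 9
1 = −39 + 4·10
1 = 4·166 − 17·39
1 = −17·5517 + 565·166
1 = 565·22234 − 2277·5517
1 = −2277·27751 + 2842·22234
1 = 2842·105487 − 10803·27751
1 = −10803·449699 + 46054·105487
So 1 = (-10803)·449699 + (46054)·105487.

1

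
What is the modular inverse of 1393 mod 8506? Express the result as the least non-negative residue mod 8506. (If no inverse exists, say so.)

Extended Euclidean algorithm:
8506 = 6*1393 + 148
1393 = 9*148 + 61
148 = 2*61 + 26
61 = 2*26 + 9
26 = 2*9 + 8
9 = 1*8 + 1
8 = 8*1 + 0
Since gcd(1393, 8506) = 1, back-substitute to write 1 as a combination:
1 = 9 − 8
1 = −26 + 3·9
1 = 3·61 − 7·26
1 = −7·148 + 17·61
1 = 17·1393 − 160·148
1 = −160·8506 + 977·1393
So 1393·977 ≡ 1 (mod 8506).

977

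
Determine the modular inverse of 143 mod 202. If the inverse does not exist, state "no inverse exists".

89

Run Euclid on (202, 143):
202 = 1*143 + 59
143 = 2*59 + 25
59 = 2*25 + 9
25 = 2*9 + 7
9 = 1*7 + 2
7 = 3*2 + 1
2 = 2*1 + 0
gcd = 1, so the inverse exists. Back-substitute:
1 = 7 − 3·2
1 = −3·9 + 4·7
1 = 4·25 − 11·9
1 = −11·59 + 26·25
1 = 26·143 − 63·59
1 = −63·202 + 89·143
So 143·89 ≡ 1 (mod 202).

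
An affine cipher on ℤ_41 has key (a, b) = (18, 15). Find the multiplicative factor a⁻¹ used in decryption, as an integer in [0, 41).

16

Extended Euclidean algorithm:
41 = 2*18 + 5
18 = 3*5 + 3
5 = 1*3 + 2
3 = 1*2 + 1
2 = 2*1 + 0
Since gcd(18, 41) = 1, back-substitute to write 1 as a combination:
1 = 3 − 2
1 = −5 + 2·3
1 = 2·18 − 7·5
1 = −7·41 + 16·18
So 18·16 ≡ 1 (mod 41).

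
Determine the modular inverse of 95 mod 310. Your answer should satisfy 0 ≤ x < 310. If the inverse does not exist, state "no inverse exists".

Compute gcd(95, 310):
310 = 3·95 + 25
95 = 3·25 + 20
25 = 1·20 + 5
20 = 4·5 + 0
The gcd is 5, not 1, hence no inverse exists.

no inverse exists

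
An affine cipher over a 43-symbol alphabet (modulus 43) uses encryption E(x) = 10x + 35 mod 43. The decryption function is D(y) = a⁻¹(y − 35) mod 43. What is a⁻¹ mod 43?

13

Extended Euclidean algorithm:
43 = 4·10 + 3
10 = 3·3 + 1
3 = 3·1 + 0
The gcd is 1. Working backward:
1 = 10 − 3·3
1 = −3·43 + 13·10
So 10·13 ≡ 1 (mod 43).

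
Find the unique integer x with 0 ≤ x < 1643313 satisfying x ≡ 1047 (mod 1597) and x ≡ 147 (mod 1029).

542430

Write x = 1047 + 1597·k. Then 1597·k ≡ 147 − 1047 ≡ 129 (mod 1029).
Need 1597⁻¹ mod 1029. Extended Euclid on (1029, 568):
1029 = 1·568 + 461
568 = 1·461 + 107
461 = 4·107 + 33
107 = 3·33 + 8
33 = 4·8 + 1
8 = 8·1 + 0
Back-substitute:
1 = 33 − 4·8
1 = −4·107 + 13·33
1 = 13·461 − 56·107
1 = −56·568 + 69·461
1 = 69·1029 − 125·568
1597⁻¹ ≡ 904 (mod 1029), so k ≡ 904·129 ≡ 339 (mod 1029).
x = 1047 + 1597·339 = 542430.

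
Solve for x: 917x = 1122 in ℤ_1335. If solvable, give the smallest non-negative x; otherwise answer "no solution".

First find gcd(917, 1335):
1335 = 1*917 + 418
917 = 2*418 + 81
418 = 5*81 + 13
81 = 6*13 + 3
13 = 4*3 + 1
3 = 3*1 + 0
gcd = 1, so a unique solution mod 1335 exists.
Back-substitute for the Bézout coefficients:
1 = 13 − 4·3
1 = −4·81 + 25·13
1 = 25·418 − 129·81
1 = −129·917 + 283·418
1 = 283·1335 − 412·917
So 917·(-412) ≡ 1 (mod 1335), giving 917⁻¹ ≡ 923.
x ≡ 917⁻¹·1122 ≡ 923·1122 ≡ 981 (mod 1335).

981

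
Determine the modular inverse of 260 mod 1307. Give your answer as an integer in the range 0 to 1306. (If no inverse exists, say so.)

Extended Euclidean algorithm:
1307 = 5*260 + 7
260 = 37*7 + 1
7 = 7*1 + 0
gcd = 1, so the inverse exists. Back-substitute:
1 = 260 − 37·7
1 = −37·1307 + 186·260
So 260·186 ≡ 1 (mod 1307).

186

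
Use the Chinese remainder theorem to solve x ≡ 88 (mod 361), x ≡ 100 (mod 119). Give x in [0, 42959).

Write x = 88 + 361·k. Then 361·k ≡ 100 − 88 ≡ 12 (mod 119).
Need 361⁻¹ mod 119. Extended Euclid on (119, 4):
119 = 29*4 + 3
4 = 1*3 + 1
3 = 3*1 + 0
Back-substitute:
1 = 4 − 3
1 = −119 + 30·4
361⁻¹ ≡ 30 (mod 119), so k ≡ 30·12 ≡ 3 (mod 119).
x = 88 + 361·3 = 1171.

1171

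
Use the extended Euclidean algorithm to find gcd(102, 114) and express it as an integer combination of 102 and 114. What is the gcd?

6

Repeated division:
114 = 1*102 + 12
102 = 8*12 + 6
12 = 2*6 + 0
gcd(102, 114) = 6.
Working backward:
6 = 102 − 8·12
6 = −8·114 + 9·102
So 6 = (-8)·114 + (9)·102.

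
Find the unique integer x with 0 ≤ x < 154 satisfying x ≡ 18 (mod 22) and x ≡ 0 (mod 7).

Write x = 18 + 22·k. Then 22·k ≡ 0 − 18 ≡ 3 (mod 7).
Need 22⁻¹ mod 7. Extended Euclid on (7, 1):
7 = 7·1 + 0
22⁻¹ ≡ 1 (mod 7), so k ≡ 1·3 ≡ 3 (mod 7).
x = 18 + 22·3 = 84.

84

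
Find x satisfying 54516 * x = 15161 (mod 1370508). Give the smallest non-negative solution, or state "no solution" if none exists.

gcd(54516, 1370508):
1370508 = 25×54516 + 7608
54516 = 7×7608 + 1260
7608 = 6×1260 + 48
1260 = 26×48 + 12
48 = 4×12 + 0
gcd = 12, but 12 ∤ 15161, so the congruence has no solution.

no solution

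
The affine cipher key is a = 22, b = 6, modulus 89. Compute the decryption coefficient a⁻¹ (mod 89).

gcd(89, 22) by repeated division:
89 = 4×22 + 1
22 = 22×1 + 0
The gcd is 1. Working backward:
1 = 89 − 4·22
So 22·(-4) ≡ 1 (mod 89), and -4 ≡ 85 (mod 89).

85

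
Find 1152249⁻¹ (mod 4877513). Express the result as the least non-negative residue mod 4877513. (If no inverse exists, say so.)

Apply the Euclidean algorithm to 4877513 and 1152249:
4877513 = 4·1152249 + 268517
1152249 = 4·268517 + 78181
268517 = 3·78181 + 33974
78181 = 2·33974 + 10233
33974 = 3·10233 + 3275
10233 = 3·3275 + 408
3275 = 8·408 + 11
408 = 37·11 + 1
11 = 11·1 + 0
Since gcd(1152249, 4877513) = 1, back-substitute to write 1 as a combination:
1 = 408 − 37·11
1 = −37·3275 + 297·408
1 = 297·10233 − 928·3275
1 = −928·33974 + 3081·10233
1 = 3081·78181 − 7090·33974
1 = −7090·268517 + 24351·78181
1 = 24351·1152249 − 104494·268517
1 = −104494·4877513 + 442327·1152249
So 1152249·442327 ≡ 1 (mod 4877513).

442327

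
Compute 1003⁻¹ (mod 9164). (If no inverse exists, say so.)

7291

Extended Euclidean algorithm:
9164 = 9*1003 + 137
1003 = 7*137 + 44
137 = 3*44 + 5
44 = 8*5 + 4
5 = 1*4 + 1
4 = 4*1 + 0
gcd = 1, so the inverse exists. Back-substitute:
1 = 5 − 4
1 = −44 + 9·5
1 = 9·137 − 28·44
1 = −28·1003 + 205·137
1 = 205·9164 − 1873·1003
Hence 1003⁻¹ ≡ -1873 ≡ 7291 (mod 9164).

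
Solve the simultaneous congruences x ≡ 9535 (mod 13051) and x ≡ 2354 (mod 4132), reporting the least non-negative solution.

Write x = 9535 + 13051·k. Then 13051·k ≡ 2354 − 9535 ≡ 1083 (mod 4132).
Need 13051⁻¹ mod 4132. Extended Euclid on (4132, 655):
4132 = 6·655 + 202
655 = 3·202 + 49
202 = 4·49 + 6
49 = 8·6 + 1
6 = 6·1 + 0
Back-substitute:
1 = 49 − 8·6
1 = −8·202 + 33·49
1 = 33·655 − 107·202
1 = −107·4132 + 675·655
13051⁻¹ ≡ 675 (mod 4132), so k ≡ 675·1083 ≡ 3793 (mod 4132).
x = 9535 + 13051·3793 = 49511978.

49511978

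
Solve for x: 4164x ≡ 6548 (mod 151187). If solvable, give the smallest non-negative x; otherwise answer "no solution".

23384

First find gcd(4164, 151187):
151187 = 36×4164 + 1283
4164 = 3×1283 + 315
1283 = 4×315 + 23
315 = 13×23 + 16
23 = 1×16 + 7
16 = 2×7 + 2
7 = 3×2 + 1
2 = 2×1 + 0
gcd = 1, so a unique solution mod 151187 exists.
Back-substitute for the Bézout coefficients:
1 = 7 − 3·2
1 = −3·16 + 7·7
1 = 7·23 − 10·16
1 = −10·315 + 137·23
1 = 137·1283 − 558·315
1 = −558·4164 + 1811·1283
1 = 1811·151187 − 65754·4164
So 4164·(-65754) ≡ 1 (mod 151187), giving 4164⁻¹ ≡ 85433.
x ≡ 4164⁻¹·6548 ≡ 85433·6548 ≡ 23384 (mod 151187).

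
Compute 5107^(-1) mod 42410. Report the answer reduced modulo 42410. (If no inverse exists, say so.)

Extended Euclidean algorithm:
42410 = 8*5107 + 1554
5107 = 3*1554 + 445
1554 = 3*445 + 219
445 = 2*219 + 7
219 = 31*7 + 2
7 = 3*2 + 1
2 = 2*1 + 0
gcd = 1, so the inverse exists. Back-substitute:
1 = 7 − 3·2
1 = −3·219 + 94·7
1 = 94·445 − 191·219
1 = −191·1554 + 667·445
1 = 667·5107 − 2192·1554
1 = −2192·42410 + 18203·5107
So 5107·18203 ≡ 1 (mod 42410).

18203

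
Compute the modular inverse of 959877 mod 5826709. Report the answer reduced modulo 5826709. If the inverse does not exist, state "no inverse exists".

602480

Run Euclid on (5826709, 959877):
5826709 = 6·959877 + 67447
959877 = 14·67447 + 15619
67447 = 4·15619 + 4971
15619 = 3·4971 + 706
4971 = 7·706 + 29
706 = 24·29 + 10
29 = 2·10 + 9
10 = 1·9 + 1
9 = 9·1 + 0
gcd = 1, so the inverse exists. Back-substitute:
1 = 10 − 9
1 = −29 + 3·10
1 = 3·706 − 73·29
1 = −73·4971 + 514·706
1 = 514·15619 − 1615·4971
1 = −1615·67447 + 6974·15619
1 = 6974·959877 − 99251·67447
1 = −99251·5826709 + 602480·959877
So 959877·602480 ≡ 1 (mod 5826709).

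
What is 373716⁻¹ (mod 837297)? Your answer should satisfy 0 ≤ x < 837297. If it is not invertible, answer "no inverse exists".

no inverse exists

Compute gcd(373716, 837297):
837297 = 2*373716 + 89865
373716 = 4*89865 + 14256
89865 = 6*14256 + 4329
14256 = 3*4329 + 1269
4329 = 3*1269 + 522
1269 = 2*522 + 225
522 = 2*225 + 72
225 = 3*72 + 9
72 = 8*9 + 0
Since gcd = 9 > 1, 373716 is not a unit mod 837297.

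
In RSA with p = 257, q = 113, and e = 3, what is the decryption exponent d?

19115

φ(n) = (p−1)(q−1) = 256·112 = 28672.
Need d with 3·d ≡ 1 (mod 28672). Apply the extended Euclidean algorithm:
28672 = 9557*3 + 1
3 = 3*1 + 0
Back-substitute:
1 = 28672 − 9557·3
So 3·(-9557) ≡ 1 (mod 28672), hence d ≡ -9557 ≡ 19115 (mod 28672).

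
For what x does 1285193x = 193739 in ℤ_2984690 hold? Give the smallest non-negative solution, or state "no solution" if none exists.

2731933

First find gcd(1285193, 2984690):
2984690 = 2×1285193 + 414304
1285193 = 3×414304 + 42281
414304 = 9×42281 + 33775
42281 = 1×33775 + 8506
33775 = 3×8506 + 8257
8506 = 1×8257 + 249
8257 = 33×249 + 40
249 = 6×40 + 9
40 = 4×9 + 4
9 = 2×4 + 1
4 = 4×1 + 0
gcd = 1, so a unique solution mod 2984690 exists.
Back-substitute for the Bézout coefficients:
1 = 9 − 2·4
1 = −2·40 + 9·9
1 = 9·249 − 56·40
1 = −56·8257 + 1857·249
1 = 1857·8506 − 1913·8257
1 = −1913·33775 + 7596·8506
1 = 7596·42281 − 9509·33775
1 = −9509·414304 + 93177·42281
1 = 93177·1285193 − 289040·414304
1 = −289040·2984690 + 671257·1285193
So 1285193·(671257) ≡ 1 (mod 2984690), giving 1285193⁻¹ ≡ 671257.
x ≡ 1285193⁻¹·193739 ≡ 671257·193739 ≡ 2731933 (mod 2984690).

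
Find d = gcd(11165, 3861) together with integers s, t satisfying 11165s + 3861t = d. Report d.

11

Euclidean algorithm:
11165 = 2*3861 + 3443
3861 = 1*3443 + 418
3443 = 8*418 + 99
418 = 4*99 + 22
99 = 4*22 + 11
22 = 2*11 + 0
gcd(11165, 3861) = 11.
Back-substituting:
11 = 99 − 4·22
11 = −4·418 + 17·99
11 = 17·3443 − 140·418
11 = −140·3861 + 157·3443
11 = 157·11165 − 454·3861
So 11 = (157)·11165 + (-454)·3861.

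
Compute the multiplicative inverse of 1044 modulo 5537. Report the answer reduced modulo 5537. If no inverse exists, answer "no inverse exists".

Run Euclid on (5537, 1044):
5537 = 5·1044 + 317
1044 = 3·317 + 93
317 = 3·93 + 38
93 = 2·38 + 17
38 = 2·17 + 4
17 = 4·4 + 1
4 = 4·1 + 0
gcd = 1, so the inverse exists. Back-substitute:
1 = 17 − 4·4
1 = −4·38 + 9·17
1 = 9·93 − 22·38
1 = −22·317 + 75·93
1 = 75·1044 − 247·317
1 = −247·5537 + 1310·1044
So 1044·1310 ≡ 1 (mod 5537).

1310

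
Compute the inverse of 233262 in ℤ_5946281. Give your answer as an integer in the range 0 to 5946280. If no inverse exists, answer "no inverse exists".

gcd(5946281, 233262) by repeated division:
5946281 = 25·233262 + 114731
233262 = 2·114731 + 3800
114731 = 30·3800 + 731
3800 = 5·731 + 145
731 = 5·145 + 6
145 = 24·6 + 1
6 = 6·1 + 0
gcd = 1, so the inverse exists. Back-substitute:
1 = 145 − 24·6
1 = −24·731 + 121·145
1 = 121·3800 − 629·731
1 = −629·114731 + 18991·3800
1 = 18991·233262 − 38611·114731
1 = −38611·5946281 + 984266·233262
So 233262·984266 ≡ 1 (mod 5946281).

984266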